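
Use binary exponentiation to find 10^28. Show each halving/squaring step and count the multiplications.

Computing 10^28 by squaring (build up from 10^1; each line after the first costs one multiplication):

10^1 = 10
10^2 = (10^1)^2 = 10^2 = 100
10^3 = 10 * 10^2 = 10 * 100 = 1000
10^6 = (10^3)^2 = 1000^2 = 1000000
10^7 = 10 * 10^6 = 10 * 1000000 = 10000000
10^14 = (10^7)^2 = 10000000^2 = 100000000000000
10^28 = (10^14)^2 = 100000000000000^2 = 10000000000000000000000000000

Result: 10000000000000000000000000000
Multiplications needed: 6 (6 lines after 10^1)

10^28 = 10000000000000000000000000000. Using exponentiation by squaring, this requires 6 multiplications. The key idea: if the exponent is even, square the half-power; if odd, multiply by the base once.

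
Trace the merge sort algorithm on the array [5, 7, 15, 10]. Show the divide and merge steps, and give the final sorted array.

Merge sort trace:

Split: [5, 7, 15, 10] -> [5, 7] and [15, 10]
  Split: [5, 7] -> [5] and [7]
  Merge: [5] + [7] -> [5, 7]
  Split: [15, 10] -> [15] and [10]
  Merge: [15] + [10] -> [10, 15]
Merge: [5, 7] + [10, 15] -> [5, 7, 10, 15]

Final sorted array: [5, 7, 10, 15]

The merge sort proceeds by recursively splitting the array and merging sorted halves.
After all merges, the sorted array is [5, 7, 10, 15].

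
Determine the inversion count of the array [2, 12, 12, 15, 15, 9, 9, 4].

Finding inversions in [2, 12, 12, 15, 15, 9, 9, 4]:

(1, 5): arr[1]=12 > arr[5]=9
(1, 6): arr[1]=12 > arr[6]=9
(1, 7): arr[1]=12 > arr[7]=4
(2, 5): arr[2]=12 > arr[5]=9
(2, 6): arr[2]=12 > arr[6]=9
(2, 7): arr[2]=12 > arr[7]=4
(3, 5): arr[3]=15 > arr[5]=9
(3, 6): arr[3]=15 > arr[6]=9
(3, 7): arr[3]=15 > arr[7]=4
(4, 5): arr[4]=15 > arr[5]=9
(4, 6): arr[4]=15 > arr[6]=9
(4, 7): arr[4]=15 > arr[7]=4
(5, 7): arr[5]=9 > arr[7]=4
(6, 7): arr[6]=9 > arr[7]=4

Total inversions: 14

The array has 14 inversion(s): (1,5), (1,6), (1,7), (2,5), (2,6), (2,7), (3,5), (3,6), (3,7), (4,5), (4,6), (4,7), (5,7), (6,7). Each pair (i,j) satisfies i < j and arr[i] > arr[j].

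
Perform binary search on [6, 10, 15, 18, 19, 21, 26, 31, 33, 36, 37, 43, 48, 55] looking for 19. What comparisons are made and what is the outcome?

Binary search for 19 in [6, 10, 15, 18, 19, 21, 26, 31, 33, 36, 37, 43, 48, 55]:

lo=0, hi=13, mid=6, arr[mid]=26 -> 26 > 19, search left half
lo=0, hi=5, mid=2, arr[mid]=15 -> 15 < 19, search right half
lo=3, hi=5, mid=4, arr[mid]=19 -> Found target at index 4!

Binary search finds 19 at index 4 after 3 comparisons. The search repeatedly halves the search space by comparing with the middle element.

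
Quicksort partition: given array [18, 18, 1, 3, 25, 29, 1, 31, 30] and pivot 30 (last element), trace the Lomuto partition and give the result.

Lomuto partition with pivot = 30:

Initial array: [18, 18, 1, 3, 25, 29, 1, 31, 30]

arr[0]=18 <= 30: swap with position 0, array becomes [18, 18, 1, 3, 25, 29, 1, 31, 30]
arr[1]=18 <= 30: swap with position 1, array becomes [18, 18, 1, 3, 25, 29, 1, 31, 30]
arr[2]=1 <= 30: swap with position 2, array becomes [18, 18, 1, 3, 25, 29, 1, 31, 30]
arr[3]=3 <= 30: swap with position 3, array becomes [18, 18, 1, 3, 25, 29, 1, 31, 30]
arr[4]=25 <= 30: swap with position 4, array becomes [18, 18, 1, 3, 25, 29, 1, 31, 30]
arr[5]=29 <= 30: swap with position 5, array becomes [18, 18, 1, 3, 25, 29, 1, 31, 30]
arr[6]=1 <= 30: swap with position 6, array becomes [18, 18, 1, 3, 25, 29, 1, 31, 30]
arr[7]=31 > 30: no swap

Place pivot at position 7: [18, 18, 1, 3, 25, 29, 1, 30, 31]
Pivot position: 7

After partitioning with pivot 30, the array becomes [18, 18, 1, 3, 25, 29, 1, 30, 31]. The pivot is placed at index 7. All elements to the left of the pivot are <= 30, and all elements to the right are > 30.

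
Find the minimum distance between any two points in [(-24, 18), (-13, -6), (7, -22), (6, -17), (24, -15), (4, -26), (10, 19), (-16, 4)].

Computing all pairwise distances among 8 points:

d((-24, 18), (-13, -6)) = 26.4008
d((-24, 18), (7, -22)) = 50.6063
d((-24, 18), (6, -17)) = 46.0977
d((-24, 18), (24, -15)) = 58.2495
d((-24, 18), (4, -26)) = 52.1536
d((-24, 18), (10, 19)) = 34.0147
d((-24, 18), (-16, 4)) = 16.1245
d((-13, -6), (7, -22)) = 25.6125
d((-13, -6), (6, -17)) = 21.9545
d((-13, -6), (24, -15)) = 38.0789
d((-13, -6), (4, -26)) = 26.2488
d((-13, -6), (10, 19)) = 33.9706
d((-13, -6), (-16, 4)) = 10.4403
d((7, -22), (6, -17)) = 5.099
d((7, -22), (24, -15)) = 18.3848
d((7, -22), (4, -26)) = 5.0 <-- minimum
d((7, -22), (10, 19)) = 41.1096
d((7, -22), (-16, 4)) = 34.7131
d((6, -17), (24, -15)) = 18.1108
d((6, -17), (4, -26)) = 9.2195
d((6, -17), (10, 19)) = 36.2215
d((6, -17), (-16, 4)) = 30.4138
d((24, -15), (4, -26)) = 22.8254
d((24, -15), (10, 19)) = 36.7696
d((24, -15), (-16, 4)) = 44.2832
d((4, -26), (10, 19)) = 45.3982
d((4, -26), (-16, 4)) = 36.0555
d((10, 19), (-16, 4)) = 30.0167

Closest pair: (7, -22) and (4, -26) with distance 5.0

The closest pair is (7, -22) and (4, -26) with Euclidean distance 5.0. For 8 points, brute-force pairwise comparison is shown above. For large n, the divide-and-conquer algorithm (sort by x, recurse on halves, check the dividing strip) achieves O(n log n).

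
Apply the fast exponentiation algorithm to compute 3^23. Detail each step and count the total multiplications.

Computing 3^23 by squaring (build up from 3^1; each line after the first costs one multiplication):

3^1 = 3
3^2 = (3^1)^2 = 3^2 = 9
3^4 = (3^2)^2 = 9^2 = 81
3^5 = 3 * 3^4 = 3 * 81 = 243
3^10 = (3^5)^2 = 243^2 = 59049
3^11 = 3 * 3^10 = 3 * 59049 = 177147
3^22 = (3^11)^2 = 177147^2 = 31381059609
3^23 = 3 * 3^22 = 3 * 31381059609 = 94143178827

Result: 94143178827
Multiplications needed: 7 (7 lines after 3^1)

3^23 = 94143178827. Using exponentiation by squaring, this requires 7 multiplications. The key idea: if the exponent is even, square the half-power; if odd, multiply by the base once.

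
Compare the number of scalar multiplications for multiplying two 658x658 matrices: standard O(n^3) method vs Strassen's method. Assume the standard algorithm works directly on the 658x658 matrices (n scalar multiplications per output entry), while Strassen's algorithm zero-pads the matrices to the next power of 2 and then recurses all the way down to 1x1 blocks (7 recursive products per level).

Matrix multiplication for 658x658 matrices:

Strassen's algorithm requires power-of-2 dimensions. Pad 658x658 to 1024x1024 (next power of 2).

Standard algorithm: 658^3 = 284890312 multiplications
Strassen's algorithm: 7^(log2(1024)) = 7^10 = 282475249 multiplications
Savings: 284890312 - 282475249 = 2415063 multiplications

Standard: 284890312 multiplications (658^3). Strassen: 282475249 multiplications (7^10, after padding to 1024x1024). Strassen reduces 8 recursive multiplications to 7 at each level.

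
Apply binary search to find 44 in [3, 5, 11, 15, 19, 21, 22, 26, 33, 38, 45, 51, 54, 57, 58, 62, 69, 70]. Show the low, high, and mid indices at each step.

Binary search for 44 in [3, 5, 11, 15, 19, 21, 22, 26, 33, 38, 45, 51, 54, 57, 58, 62, 69, 70]:

lo=0, hi=17, mid=8, arr[mid]=33 -> 33 < 44, search right half
lo=9, hi=17, mid=13, arr[mid]=57 -> 57 > 44, search left half
lo=9, hi=12, mid=10, arr[mid]=45 -> 45 > 44, search left half
lo=9, hi=9, mid=9, arr[mid]=38 -> 38 < 44, search right half
lo=10 > hi=9, target 44 not found

Binary search determines that 44 is not in the array after 4 comparisons. The search space was exhausted without finding the target.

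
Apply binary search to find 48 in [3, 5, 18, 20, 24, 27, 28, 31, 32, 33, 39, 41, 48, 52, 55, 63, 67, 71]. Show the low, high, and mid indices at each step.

Binary search for 48 in [3, 5, 18, 20, 24, 27, 28, 31, 32, 33, 39, 41, 48, 52, 55, 63, 67, 71]:

lo=0, hi=17, mid=8, arr[mid]=32 -> 32 < 48, search right half
lo=9, hi=17, mid=13, arr[mid]=52 -> 52 > 48, search left half
lo=9, hi=12, mid=10, arr[mid]=39 -> 39 < 48, search right half
lo=11, hi=12, mid=11, arr[mid]=41 -> 41 < 48, search right half
lo=12, hi=12, mid=12, arr[mid]=48 -> Found target at index 12!

Binary search finds 48 at index 12 after 5 comparisons. The search repeatedly halves the search space by comparing with the middle element.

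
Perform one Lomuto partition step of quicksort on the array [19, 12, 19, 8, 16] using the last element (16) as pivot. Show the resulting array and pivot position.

Lomuto partition with pivot = 16:

Initial array: [19, 12, 19, 8, 16]

arr[0]=19 > 16: no swap
arr[1]=12 <= 16: swap with position 0, array becomes [12, 19, 19, 8, 16]
arr[2]=19 > 16: no swap
arr[3]=8 <= 16: swap with position 1, array becomes [12, 8, 19, 19, 16]

Place pivot at position 2: [12, 8, 16, 19, 19]
Pivot position: 2

After partitioning with pivot 16, the array becomes [12, 8, 16, 19, 19]. The pivot is placed at index 2. All elements to the left of the pivot are <= 16, and all elements to the right are > 16.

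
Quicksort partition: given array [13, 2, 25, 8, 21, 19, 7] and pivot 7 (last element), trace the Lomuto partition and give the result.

Lomuto partition with pivot = 7:

Initial array: [13, 2, 25, 8, 21, 19, 7]

arr[0]=13 > 7: no swap
arr[1]=2 <= 7: swap with position 0, array becomes [2, 13, 25, 8, 21, 19, 7]
arr[2]=25 > 7: no swap
arr[3]=8 > 7: no swap
arr[4]=21 > 7: no swap
arr[5]=19 > 7: no swap

Place pivot at position 1: [2, 7, 25, 8, 21, 19, 13]
Pivot position: 1

After partitioning with pivot 7, the array becomes [2, 7, 25, 8, 21, 19, 13]. The pivot is placed at index 1. All elements to the left of the pivot are <= 7, and all elements to the right are > 7.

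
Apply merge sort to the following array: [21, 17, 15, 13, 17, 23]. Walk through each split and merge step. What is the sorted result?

Merge sort trace:

Split: [21, 17, 15, 13, 17, 23] -> [21, 17, 15] and [13, 17, 23]
  Split: [21, 17, 15] -> [21] and [17, 15]
    Split: [17, 15] -> [17] and [15]
    Merge: [17] + [15] -> [15, 17]
  Merge: [21] + [15, 17] -> [15, 17, 21]
  Split: [13, 17, 23] -> [13] and [17, 23]
    Split: [17, 23] -> [17] and [23]
    Merge: [17] + [23] -> [17, 23]
  Merge: [13] + [17, 23] -> [13, 17, 23]
Merge: [15, 17, 21] + [13, 17, 23] -> [13, 15, 17, 17, 21, 23]

Final sorted array: [13, 15, 17, 17, 21, 23]

The merge sort proceeds by recursively splitting the array and merging sorted halves.
After all merges, the sorted array is [13, 15, 17, 17, 21, 23].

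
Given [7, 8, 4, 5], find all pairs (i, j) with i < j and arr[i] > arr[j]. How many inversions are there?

Finding inversions in [7, 8, 4, 5]:

(0, 2): arr[0]=7 > arr[2]=4
(0, 3): arr[0]=7 > arr[3]=5
(1, 2): arr[1]=8 > arr[2]=4
(1, 3): arr[1]=8 > arr[3]=5

Total inversions: 4

The array has 4 inversion(s): (0,2), (0,3), (1,2), (1,3). Each pair (i,j) satisfies i < j and arr[i] > arr[j].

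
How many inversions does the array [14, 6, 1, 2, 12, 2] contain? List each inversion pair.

Finding inversions in [14, 6, 1, 2, 12, 2]:

(0, 1): arr[0]=14 > arr[1]=6
(0, 2): arr[0]=14 > arr[2]=1
(0, 3): arr[0]=14 > arr[3]=2
(0, 4): arr[0]=14 > arr[4]=12
(0, 5): arr[0]=14 > arr[5]=2
(1, 2): arr[1]=6 > arr[2]=1
(1, 3): arr[1]=6 > arr[3]=2
(1, 5): arr[1]=6 > arr[5]=2
(4, 5): arr[4]=12 > arr[5]=2

Total inversions: 9

The array has 9 inversion(s): (0,1), (0,2), (0,3), (0,4), (0,5), (1,2), (1,3), (1,5), (4,5). Each pair (i,j) satisfies i < j and arr[i] > arr[j].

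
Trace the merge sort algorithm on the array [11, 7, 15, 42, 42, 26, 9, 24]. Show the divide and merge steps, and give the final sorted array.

Merge sort trace:

Split: [11, 7, 15, 42, 42, 26, 9, 24] -> [11, 7, 15, 42] and [42, 26, 9, 24]
  Split: [11, 7, 15, 42] -> [11, 7] and [15, 42]
    Split: [11, 7] -> [11] and [7]
    Merge: [11] + [7] -> [7, 11]
    Split: [15, 42] -> [15] and [42]
    Merge: [15] + [42] -> [15, 42]
  Merge: [7, 11] + [15, 42] -> [7, 11, 15, 42]
  Split: [42, 26, 9, 24] -> [42, 26] and [9, 24]
    Split: [42, 26] -> [42] and [26]
    Merge: [42] + [26] -> [26, 42]
    Split: [9, 24] -> [9] and [24]
    Merge: [9] + [24] -> [9, 24]
  Merge: [26, 42] + [9, 24] -> [9, 24, 26, 42]
Merge: [7, 11, 15, 42] + [9, 24, 26, 42] -> [7, 9, 11, 15, 24, 26, 42, 42]

Final sorted array: [7, 9, 11, 15, 24, 26, 42, 42]

The merge sort proceeds by recursively splitting the array and merging sorted halves.
After all merges, the sorted array is [7, 9, 11, 15, 24, 26, 42, 42].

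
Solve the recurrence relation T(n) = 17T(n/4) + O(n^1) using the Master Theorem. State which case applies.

Master Theorem for T(n) = 17T(n/4) + O(n^1):

a = 17, b = 4, c = 1
log_b(a) = log_4(17) = 2.0437

Case 1: c = 1 < log_4(17) = 2.0437
T(n) = O(n^(log_4 17))

For T(n) = 17T(n/4) + O(n^1): log_4(17) = 2.0437. This is Case 1 of the Master Theorem (c < log_b(a), work dominated by leaves), giving O(n^(log_4 17)).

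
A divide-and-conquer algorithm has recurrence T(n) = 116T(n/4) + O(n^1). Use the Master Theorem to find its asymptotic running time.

Master Theorem for T(n) = 116T(n/4) + O(n^1):

a = 116, b = 4, c = 1
log_b(a) = log_4(116) = 3.4290

Case 1: c = 1 < log_4(116) = 3.4290
T(n) = O(n^(log_4 116))

For T(n) = 116T(n/4) + O(n^1): log_4(116) = 3.4290. This is Case 1 of the Master Theorem (c < log_b(a), work dominated by leaves), giving O(n^(log_4 116)).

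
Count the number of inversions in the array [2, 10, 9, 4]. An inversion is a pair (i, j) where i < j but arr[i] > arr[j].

Finding inversions in [2, 10, 9, 4]:

(1, 2): arr[1]=10 > arr[2]=9
(1, 3): arr[1]=10 > arr[3]=4
(2, 3): arr[2]=9 > arr[3]=4

Total inversions: 3

The array has 3 inversion(s): (1,2), (1,3), (2,3). Each pair (i,j) satisfies i < j and arr[i] > arr[j].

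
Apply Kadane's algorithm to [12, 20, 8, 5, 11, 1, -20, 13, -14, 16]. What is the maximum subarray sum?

Using Kadane's algorithm on [12, 20, 8, 5, 11, 1, -20, 13, -14, 16]:

Scanning through the array:
Position 1 (value 20): max_ending_here = 32, max_so_far = 32
Position 2 (value 8): max_ending_here = 40, max_so_far = 40
Position 3 (value 5): max_ending_here = 45, max_so_far = 45
Position 4 (value 11): max_ending_here = 56, max_so_far = 56
Position 5 (value 1): max_ending_here = 57, max_so_far = 57
Position 6 (value -20): max_ending_here = 37, max_so_far = 57
Position 7 (value 13): max_ending_here = 50, max_so_far = 57
Position 8 (value -14): max_ending_here = 36, max_so_far = 57
Position 9 (value 16): max_ending_here = 52, max_so_far = 57

Maximum subarray: [12, 20, 8, 5, 11, 1]
Maximum sum: 57

The maximum subarray is [12, 20, 8, 5, 11, 1] with sum 57. This subarray runs from index 0 to index 5.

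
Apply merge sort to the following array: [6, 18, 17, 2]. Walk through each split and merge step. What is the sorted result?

Merge sort trace:

Split: [6, 18, 17, 2] -> [6, 18] and [17, 2]
  Split: [6, 18] -> [6] and [18]
  Merge: [6] + [18] -> [6, 18]
  Split: [17, 2] -> [17] and [2]
  Merge: [17] + [2] -> [2, 17]
Merge: [6, 18] + [2, 17] -> [2, 6, 17, 18]

Final sorted array: [2, 6, 17, 18]

The merge sort proceeds by recursively splitting the array and merging sorted halves.
After all merges, the sorted array is [2, 6, 17, 18].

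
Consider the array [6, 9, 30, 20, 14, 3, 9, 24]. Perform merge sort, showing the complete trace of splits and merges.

Merge sort trace:

Split: [6, 9, 30, 20, 14, 3, 9, 24] -> [6, 9, 30, 20] and [14, 3, 9, 24]
  Split: [6, 9, 30, 20] -> [6, 9] and [30, 20]
    Split: [6, 9] -> [6] and [9]
    Merge: [6] + [9] -> [6, 9]
    Split: [30, 20] -> [30] and [20]
    Merge: [30] + [20] -> [20, 30]
  Merge: [6, 9] + [20, 30] -> [6, 9, 20, 30]
  Split: [14, 3, 9, 24] -> [14, 3] and [9, 24]
    Split: [14, 3] -> [14] and [3]
    Merge: [14] + [3] -> [3, 14]
    Split: [9, 24] -> [9] and [24]
    Merge: [9] + [24] -> [9, 24]
  Merge: [3, 14] + [9, 24] -> [3, 9, 14, 24]
Merge: [6, 9, 20, 30] + [3, 9, 14, 24] -> [3, 6, 9, 9, 14, 20, 24, 30]

Final sorted array: [3, 6, 9, 9, 14, 20, 24, 30]

The merge sort proceeds by recursively splitting the array and merging sorted halves.
After all merges, the sorted array is [3, 6, 9, 9, 14, 20, 24, 30].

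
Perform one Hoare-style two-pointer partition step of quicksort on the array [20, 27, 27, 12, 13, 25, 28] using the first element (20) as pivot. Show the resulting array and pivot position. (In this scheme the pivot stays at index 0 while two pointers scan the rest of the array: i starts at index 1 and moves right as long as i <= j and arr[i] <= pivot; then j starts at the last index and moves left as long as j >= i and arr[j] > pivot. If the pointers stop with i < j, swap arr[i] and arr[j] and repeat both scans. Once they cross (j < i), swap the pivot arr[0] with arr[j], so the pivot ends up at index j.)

Hoare-style two-pointer partition with pivot = 20:

Initial array: [20, 27, 27, 12, 13, 25, 28]

Pointers start at i = 1, j = 6.
i stops at index 1 (arr[1]=27 > 20), j stops at index 4 (arr[4]=13 <= 20): swap arr[1] and arr[4], array becomes [20, 13, 27, 12, 27, 25, 28]
i stops at index 2 (arr[2]=27 > 20), j stops at index 3 (arr[3]=12 <= 20): swap arr[2] and arr[3], array becomes [20, 13, 12, 27, 27, 25, 28]
i ends at 3, j ends at 2: the pointers have crossed (j < i), so scanning stops.

Swap pivot arr[0] with arr[2] to place pivot at position 2: [12, 13, 20, 27, 27, 25, 28]
Pivot position: 2

After partitioning with pivot 20, the array becomes [12, 13, 20, 27, 27, 25, 28]. The pivot is placed at index 2. All elements to the left of the pivot are <= 20, and all elements to the right are > 20.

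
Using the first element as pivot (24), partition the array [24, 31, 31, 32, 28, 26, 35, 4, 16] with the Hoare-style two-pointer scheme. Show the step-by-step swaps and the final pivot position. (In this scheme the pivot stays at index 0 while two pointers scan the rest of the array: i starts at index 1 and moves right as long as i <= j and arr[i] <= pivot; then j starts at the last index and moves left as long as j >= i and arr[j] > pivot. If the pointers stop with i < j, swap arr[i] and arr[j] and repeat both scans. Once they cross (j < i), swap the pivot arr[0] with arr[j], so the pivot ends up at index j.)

Hoare-style two-pointer partition with pivot = 24:

Initial array: [24, 31, 31, 32, 28, 26, 35, 4, 16]

Pointers start at i = 1, j = 8.
i stops at index 1 (arr[1]=31 > 24), j stops at index 8 (arr[8]=16 <= 24): swap arr[1] and arr[8], array becomes [24, 16, 31, 32, 28, 26, 35, 4, 31]
i stops at index 2 (arr[2]=31 > 24), j stops at index 7 (arr[7]=4 <= 24): swap arr[2] and arr[7], array becomes [24, 16, 4, 32, 28, 26, 35, 31, 31]
i ends at 3, j ends at 2: the pointers have crossed (j < i), so scanning stops.

Swap pivot arr[0] with arr[2] to place pivot at position 2: [4, 16, 24, 32, 28, 26, 35, 31, 31]
Pivot position: 2

After partitioning with pivot 24, the array becomes [4, 16, 24, 32, 28, 26, 35, 31, 31]. The pivot is placed at index 2. All elements to the left of the pivot are <= 24, and all elements to the right are > 24.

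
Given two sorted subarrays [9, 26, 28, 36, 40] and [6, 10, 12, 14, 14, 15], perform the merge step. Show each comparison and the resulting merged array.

Merging process:

Compare 9 vs 6: take 6 from right. Merged: [6]
Compare 9 vs 10: take 9 from left. Merged: [6, 9]
Compare 26 vs 10: take 10 from right. Merged: [6, 9, 10]
Compare 26 vs 12: take 12 from right. Merged: [6, 9, 10, 12]
Compare 26 vs 14: take 14 from right. Merged: [6, 9, 10, 12, 14]
Compare 26 vs 14: take 14 from right. Merged: [6, 9, 10, 12, 14, 14]
Compare 26 vs 15: take 15 from right. Merged: [6, 9, 10, 12, 14, 14, 15]
Append remaining from left: [26, 28, 36, 40]. Merged: [6, 9, 10, 12, 14, 14, 15, 26, 28, 36, 40]

Final merged array: [6, 9, 10, 12, 14, 14, 15, 26, 28, 36, 40]
Total comparisons: 7

The merged array is [6, 9, 10, 12, 14, 14, 15, 26, 28, 36, 40], requiring 7 comparisons. The merge step runs in O(n) time where n is the total number of elements.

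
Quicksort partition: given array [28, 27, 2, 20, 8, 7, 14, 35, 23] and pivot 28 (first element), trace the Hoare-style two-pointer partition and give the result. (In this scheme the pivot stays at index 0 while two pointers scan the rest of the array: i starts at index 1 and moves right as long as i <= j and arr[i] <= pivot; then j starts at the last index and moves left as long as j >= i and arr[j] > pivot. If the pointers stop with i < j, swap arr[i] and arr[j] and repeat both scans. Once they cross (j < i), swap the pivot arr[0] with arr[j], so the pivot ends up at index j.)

Hoare-style two-pointer partition with pivot = 28:

Initial array: [28, 27, 2, 20, 8, 7, 14, 35, 23]

Pointers start at i = 1, j = 8.
i stops at index 7 (arr[7]=35 > 28), j stops at index 8 (arr[8]=23 <= 28): swap arr[7] and arr[8], array becomes [28, 27, 2, 20, 8, 7, 14, 23, 35]
i ends at 8, j ends at 7: the pointers have crossed (j < i), so scanning stops.

Swap pivot arr[0] with arr[7] to place pivot at position 7: [23, 27, 2, 20, 8, 7, 14, 28, 35]
Pivot position: 7

After partitioning with pivot 28, the array becomes [23, 27, 2, 20, 8, 7, 14, 28, 35]. The pivot is placed at index 7. All elements to the left of the pivot are <= 28, and all elements to the right are > 28.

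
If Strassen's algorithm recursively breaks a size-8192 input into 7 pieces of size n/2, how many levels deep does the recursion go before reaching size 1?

For divide and conquer with division factor 2:

Problem sizes at each level:
Level 0: 8192
Level 1: 4096
Level 2: 2048
Level 3: 1024
Level 4: 512
Level 5: 256
Level 6: 128
Level 7: 64
Level 8: 32
Level 9: 16
Level 10: 8
Level 11: 4
Level 12: 2
Level 13: 1

The root is level 0 and the size-1 base case is level 13 (the tree spans levels 0 through 13, i.e. 14 levels counting the root), so the depth is the number of divisions: log_2(8192) = 13

The recursion tree depth is log_2(8192) = 13. At each level, the problem size is divided by 2, so it takes 13 divisions to reduce to a base case of size 1. The algorithm makes 7 recursive calls at each level.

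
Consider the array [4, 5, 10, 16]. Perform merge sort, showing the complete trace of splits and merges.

Merge sort trace:

Split: [4, 5, 10, 16] -> [4, 5] and [10, 16]
  Split: [4, 5] -> [4] and [5]
  Merge: [4] + [5] -> [4, 5]
  Split: [10, 16] -> [10] and [16]
  Merge: [10] + [16] -> [10, 16]
Merge: [4, 5] + [10, 16] -> [4, 5, 10, 16]

Final sorted array: [4, 5, 10, 16]

The merge sort proceeds by recursively splitting the array and merging sorted halves.
After all merges, the sorted array is [4, 5, 10, 16].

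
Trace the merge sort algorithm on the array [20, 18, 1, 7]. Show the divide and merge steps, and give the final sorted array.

Merge sort trace:

Split: [20, 18, 1, 7] -> [20, 18] and [1, 7]
  Split: [20, 18] -> [20] and [18]
  Merge: [20] + [18] -> [18, 20]
  Split: [1, 7] -> [1] and [7]
  Merge: [1] + [7] -> [1, 7]
Merge: [18, 20] + [1, 7] -> [1, 7, 18, 20]

Final sorted array: [1, 7, 18, 20]

The merge sort proceeds by recursively splitting the array and merging sorted halves.
After all merges, the sorted array is [1, 7, 18, 20].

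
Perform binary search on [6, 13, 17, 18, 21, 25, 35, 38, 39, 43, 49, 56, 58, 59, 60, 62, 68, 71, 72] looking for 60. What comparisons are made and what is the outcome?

Binary search for 60 in [6, 13, 17, 18, 21, 25, 35, 38, 39, 43, 49, 56, 58, 59, 60, 62, 68, 71, 72]:

lo=0, hi=18, mid=9, arr[mid]=43 -> 43 < 60, search right half
lo=10, hi=18, mid=14, arr[mid]=60 -> Found target at index 14!

Binary search finds 60 at index 14 after 2 comparisons. The search repeatedly halves the search space by comparing with the middle element.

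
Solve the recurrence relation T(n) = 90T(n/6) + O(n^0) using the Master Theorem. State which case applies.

Master Theorem for T(n) = 90T(n/6) + O(n^0):

a = 90, b = 6, c = 0
log_b(a) = log_6(90) = 2.5114

Case 1: c = 0 < log_6(90) = 2.5114
T(n) = O(n^(log_6 90))

For T(n) = 90T(n/6) + O(n^0): log_6(90) = 2.5114. This is Case 1 of the Master Theorem (c < log_b(a), work dominated by leaves), giving O(n^(log_6 90)).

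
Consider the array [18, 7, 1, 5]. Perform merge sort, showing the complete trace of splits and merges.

Merge sort trace:

Split: [18, 7, 1, 5] -> [18, 7] and [1, 5]
  Split: [18, 7] -> [18] and [7]
  Merge: [18] + [7] -> [7, 18]
  Split: [1, 5] -> [1] and [5]
  Merge: [1] + [5] -> [1, 5]
Merge: [7, 18] + [1, 5] -> [1, 5, 7, 18]

Final sorted array: [1, 5, 7, 18]

The merge sort proceeds by recursively splitting the array and merging sorted halves.
After all merges, the sorted array is [1, 5, 7, 18].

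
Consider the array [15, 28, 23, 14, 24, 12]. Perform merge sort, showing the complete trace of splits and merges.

Merge sort trace:

Split: [15, 28, 23, 14, 24, 12] -> [15, 28, 23] and [14, 24, 12]
  Split: [15, 28, 23] -> [15] and [28, 23]
    Split: [28, 23] -> [28] and [23]
    Merge: [28] + [23] -> [23, 28]
  Merge: [15] + [23, 28] -> [15, 23, 28]
  Split: [14, 24, 12] -> [14] and [24, 12]
    Split: [24, 12] -> [24] and [12]
    Merge: [24] + [12] -> [12, 24]
  Merge: [14] + [12, 24] -> [12, 14, 24]
Merge: [15, 23, 28] + [12, 14, 24] -> [12, 14, 15, 23, 24, 28]

Final sorted array: [12, 14, 15, 23, 24, 28]

The merge sort proceeds by recursively splitting the array and merging sorted halves.
After all merges, the sorted array is [12, 14, 15, 23, 24, 28].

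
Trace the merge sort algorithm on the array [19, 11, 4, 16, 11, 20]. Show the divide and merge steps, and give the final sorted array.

Merge sort trace:

Split: [19, 11, 4, 16, 11, 20] -> [19, 11, 4] and [16, 11, 20]
  Split: [19, 11, 4] -> [19] and [11, 4]
    Split: [11, 4] -> [11] and [4]
    Merge: [11] + [4] -> [4, 11]
  Merge: [19] + [4, 11] -> [4, 11, 19]
  Split: [16, 11, 20] -> [16] and [11, 20]
    Split: [11, 20] -> [11] and [20]
    Merge: [11] + [20] -> [11, 20]
  Merge: [16] + [11, 20] -> [11, 16, 20]
Merge: [4, 11, 19] + [11, 16, 20] -> [4, 11, 11, 16, 19, 20]

Final sorted array: [4, 11, 11, 16, 19, 20]

The merge sort proceeds by recursively splitting the array and merging sorted halves.
After all merges, the sorted array is [4, 11, 11, 16, 19, 20].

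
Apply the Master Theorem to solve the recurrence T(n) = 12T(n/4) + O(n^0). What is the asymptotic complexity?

Master Theorem for T(n) = 12T(n/4) + O(n^0):

a = 12, b = 4, c = 0
log_b(a) = log_4(12) = 1.7925

Case 1: c = 0 < log_4(12) = 1.7925
T(n) = O(n^(log_4 12))

For T(n) = 12T(n/4) + O(n^0): log_4(12) = 1.7925. This is Case 1 of the Master Theorem (c < log_b(a), work dominated by leaves), giving O(n^(log_4 12)).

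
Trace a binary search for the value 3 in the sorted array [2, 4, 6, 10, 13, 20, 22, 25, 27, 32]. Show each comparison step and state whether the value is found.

Binary search for 3 in [2, 4, 6, 10, 13, 20, 22, 25, 27, 32]:

lo=0, hi=9, mid=4, arr[mid]=13 -> 13 > 3, search left half
lo=0, hi=3, mid=1, arr[mid]=4 -> 4 > 3, search left half
lo=0, hi=0, mid=0, arr[mid]=2 -> 2 < 3, search right half
lo=1 > hi=0, target 3 not found

Binary search determines that 3 is not in the array after 3 comparisons. The search space was exhausted without finding the target.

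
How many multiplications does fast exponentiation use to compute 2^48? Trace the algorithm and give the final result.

Computing 2^48 by squaring (build up from 2^1; each line after the first costs one multiplication):

2^1 = 2
2^2 = (2^1)^2 = 2^2 = 4
2^3 = 2 * 2^2 = 2 * 4 = 8
2^6 = (2^3)^2 = 8^2 = 64
2^12 = (2^6)^2 = 64^2 = 4096
2^24 = (2^12)^2 = 4096^2 = 16777216
2^48 = (2^24)^2 = 16777216^2 = 281474976710656

Result: 281474976710656
Multiplications needed: 6 (6 lines after 2^1)

2^48 = 281474976710656. Using exponentiation by squaring, this requires 6 multiplications. The key idea: if the exponent is even, square the half-power; if odd, multiply by the base once.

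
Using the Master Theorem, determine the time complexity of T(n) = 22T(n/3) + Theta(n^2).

Master Theorem for T(n) = 22T(n/3) + O(n^2):

a = 22, b = 3, c = 2
log_b(a) = log_3(22) = 2.8136

Case 1: c = 2 < log_3(22) = 2.8136
T(n) = O(n^(log_3 22))

For T(n) = 22T(n/3) + O(n^2): log_3(22) = 2.8136. This is Case 1 of the Master Theorem (c < log_b(a), work dominated by leaves), giving O(n^(log_3 22)).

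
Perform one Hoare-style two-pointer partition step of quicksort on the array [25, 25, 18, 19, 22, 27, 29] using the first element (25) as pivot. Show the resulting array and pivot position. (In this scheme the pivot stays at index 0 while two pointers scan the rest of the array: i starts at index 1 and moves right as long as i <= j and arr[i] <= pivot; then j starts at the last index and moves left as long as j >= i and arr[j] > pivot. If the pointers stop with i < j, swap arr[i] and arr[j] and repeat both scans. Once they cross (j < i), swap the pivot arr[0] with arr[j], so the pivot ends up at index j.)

Hoare-style two-pointer partition with pivot = 25:

Initial array: [25, 25, 18, 19, 22, 27, 29]

Pointers start at i = 1, j = 6.
i ends at 5, j ends at 4: the pointers have crossed (j < i), so scanning stops.

Swap pivot arr[0] with arr[4] to place pivot at position 4: [22, 25, 18, 19, 25, 27, 29]
Pivot position: 4

After partitioning with pivot 25, the array becomes [22, 25, 18, 19, 25, 27, 29]. The pivot is placed at index 4. All elements to the left of the pivot are <= 25, and all elements to the right are > 25.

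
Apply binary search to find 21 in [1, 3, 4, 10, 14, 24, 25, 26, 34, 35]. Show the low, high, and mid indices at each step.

Binary search for 21 in [1, 3, 4, 10, 14, 24, 25, 26, 34, 35]:

lo=0, hi=9, mid=4, arr[mid]=14 -> 14 < 21, search right half
lo=5, hi=9, mid=7, arr[mid]=26 -> 26 > 21, search left half
lo=5, hi=6, mid=5, arr[mid]=24 -> 24 > 21, search left half
lo=5 > hi=4, target 21 not found

Binary search determines that 21 is not in the array after 3 comparisons. The search space was exhausted without finding the target.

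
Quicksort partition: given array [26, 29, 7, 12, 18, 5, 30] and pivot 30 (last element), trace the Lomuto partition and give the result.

Lomuto partition with pivot = 30:

Initial array: [26, 29, 7, 12, 18, 5, 30]

arr[0]=26 <= 30: swap with position 0, array becomes [26, 29, 7, 12, 18, 5, 30]
arr[1]=29 <= 30: swap with position 1, array becomes [26, 29, 7, 12, 18, 5, 30]
arr[2]=7 <= 30: swap with position 2, array becomes [26, 29, 7, 12, 18, 5, 30]
arr[3]=12 <= 30: swap with position 3, array becomes [26, 29, 7, 12, 18, 5, 30]
arr[4]=18 <= 30: swap with position 4, array becomes [26, 29, 7, 12, 18, 5, 30]
arr[5]=5 <= 30: swap with position 5, array becomes [26, 29, 7, 12, 18, 5, 30]

Place pivot at position 6: [26, 29, 7, 12, 18, 5, 30]
Pivot position: 6

After partitioning with pivot 30, the array becomes [26, 29, 7, 12, 18, 5, 30]. The pivot is placed at index 6. All elements to the left of the pivot are <= 30, and all elements to the right are > 30.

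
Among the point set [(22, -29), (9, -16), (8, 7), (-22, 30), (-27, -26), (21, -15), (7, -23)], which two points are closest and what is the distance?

Computing all pairwise distances among 7 points:

d((22, -29), (9, -16)) = 18.3848
d((22, -29), (8, 7)) = 38.6264
d((22, -29), (-22, 30)) = 73.6003
d((22, -29), (-27, -26)) = 49.0918
d((22, -29), (21, -15)) = 14.0357
d((22, -29), (7, -23)) = 16.1555
d((9, -16), (8, 7)) = 23.0217
d((9, -16), (-22, 30)) = 55.4707
d((9, -16), (-27, -26)) = 37.3631
d((9, -16), (21, -15)) = 12.0416
d((9, -16), (7, -23)) = 7.2801 <-- minimum
d((8, 7), (-22, 30)) = 37.8021
d((8, 7), (-27, -26)) = 48.1041
d((8, 7), (21, -15)) = 25.5539
d((8, 7), (7, -23)) = 30.0167
d((-22, 30), (-27, -26)) = 56.2228
d((-22, 30), (21, -15)) = 62.2415
d((-22, 30), (7, -23)) = 60.4152
d((-27, -26), (21, -15)) = 49.2443
d((-27, -26), (7, -23)) = 34.1321
d((21, -15), (7, -23)) = 16.1245

Closest pair: (9, -16) and (7, -23) with distance 7.2801

The closest pair is (9, -16) and (7, -23) with Euclidean distance 7.2801. For 7 points, brute-force pairwise comparison is shown above. For large n, the divide-and-conquer algorithm (sort by x, recurse on halves, check the dividing strip) achieves O(n log n).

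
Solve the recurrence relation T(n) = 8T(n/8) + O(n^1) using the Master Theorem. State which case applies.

Master Theorem for T(n) = 8T(n/8) + O(n^1):

a = 8, b = 8, c = 1
log_b(a) = log_8(8) = 1.0000

Case 2: c = 1 = log_8(8) = 1.0000
T(n) = O(n^1 log n) = O(n log n)

For T(n) = 8T(n/8) + O(n^1): log_8(8) = 1.0000. This is Case 2 of the Master Theorem (c = log_b(a), equal work at all levels), giving O(n log n).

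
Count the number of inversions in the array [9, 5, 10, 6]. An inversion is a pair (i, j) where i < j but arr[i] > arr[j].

Finding inversions in [9, 5, 10, 6]:

(0, 1): arr[0]=9 > arr[1]=5
(0, 3): arr[0]=9 > arr[3]=6
(2, 3): arr[2]=10 > arr[3]=6

Total inversions: 3

The array has 3 inversion(s): (0,1), (0,3), (2,3). Each pair (i,j) satisfies i < j and arr[i] > arr[j].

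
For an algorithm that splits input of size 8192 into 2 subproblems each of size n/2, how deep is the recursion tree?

For divide and conquer with division factor 2:

Problem sizes at each level:
Level 0: 8192
Level 1: 4096
Level 2: 2048
Level 3: 1024
Level 4: 512
Level 5: 256
Level 6: 128
Level 7: 64
Level 8: 32
Level 9: 16
Level 10: 8
Level 11: 4
Level 12: 2
Level 13: 1

The root is level 0 and the size-1 base case is level 13 (the tree spans levels 0 through 13, i.e. 14 levels counting the root), so the depth is the number of divisions: log_2(8192) = 13

The recursion tree depth is log_2(8192) = 13. At each level, the problem size is divided by 2, so it takes 13 divisions to reduce to a base case of size 1. The algorithm makes 2 recursive calls at each level.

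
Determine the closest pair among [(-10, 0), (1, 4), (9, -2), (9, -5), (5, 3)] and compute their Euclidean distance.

Computing all pairwise distances among 5 points:

d((-10, 0), (1, 4)) = 11.7047
d((-10, 0), (9, -2)) = 19.105
d((-10, 0), (9, -5)) = 19.6469
d((-10, 0), (5, 3)) = 15.2971
d((1, 4), (9, -2)) = 10.0
d((1, 4), (9, -5)) = 12.0416
d((1, 4), (5, 3)) = 4.1231
d((9, -2), (9, -5)) = 3.0 <-- minimum
d((9, -2), (5, 3)) = 6.4031
d((9, -5), (5, 3)) = 8.9443

Closest pair: (9, -2) and (9, -5) with distance 3.0

The closest pair is (9, -2) and (9, -5) with Euclidean distance 3.0. For 5 points, brute-force pairwise comparison is shown above. For large n, the divide-and-conquer algorithm (sort by x, recurse on halves, check the dividing strip) achieves O(n log n).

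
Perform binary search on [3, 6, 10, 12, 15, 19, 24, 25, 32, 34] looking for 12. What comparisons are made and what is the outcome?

Binary search for 12 in [3, 6, 10, 12, 15, 19, 24, 25, 32, 34]:

lo=0, hi=9, mid=4, arr[mid]=15 -> 15 > 12, search left half
lo=0, hi=3, mid=1, arr[mid]=6 -> 6 < 12, search right half
lo=2, hi=3, mid=2, arr[mid]=10 -> 10 < 12, search right half
lo=3, hi=3, mid=3, arr[mid]=12 -> Found target at index 3!

Binary search finds 12 at index 3 after 4 comparisons. The search repeatedly halves the search space by comparing with the middle element.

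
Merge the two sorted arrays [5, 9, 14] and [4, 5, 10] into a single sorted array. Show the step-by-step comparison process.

Merging process:

Compare 5 vs 4: take 4 from right. Merged: [4]
Compare 5 vs 5: take 5 from left. Merged: [4, 5]
Compare 9 vs 5: take 5 from right. Merged: [4, 5, 5]
Compare 9 vs 10: take 9 from left. Merged: [4, 5, 5, 9]
Compare 14 vs 10: take 10 from right. Merged: [4, 5, 5, 9, 10]
Append remaining from left: [14]. Merged: [4, 5, 5, 9, 10, 14]

Final merged array: [4, 5, 5, 9, 10, 14]
Total comparisons: 5

The merged array is [4, 5, 5, 9, 10, 14], requiring 5 comparisons. The merge step runs in O(n) time where n is the total number of elements.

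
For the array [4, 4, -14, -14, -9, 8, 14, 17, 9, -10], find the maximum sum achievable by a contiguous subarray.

Using Kadane's algorithm on [4, 4, -14, -14, -9, 8, 14, 17, 9, -10]:

Scanning through the array:
Position 1 (value 4): max_ending_here = 8, max_so_far = 8
Position 2 (value -14): max_ending_here = -6, max_so_far = 8
Position 3 (value -14): max_ending_here = -14, max_so_far = 8
Position 4 (value -9): max_ending_here = -9, max_so_far = 8
Position 5 (value 8): max_ending_here = 8, max_so_far = 8
Position 6 (value 14): max_ending_here = 22, max_so_far = 22
Position 7 (value 17): max_ending_here = 39, max_so_far = 39
Position 8 (value 9): max_ending_here = 48, max_so_far = 48
Position 9 (value -10): max_ending_here = 38, max_so_far = 48

Maximum subarray: [8, 14, 17, 9]
Maximum sum: 48

The maximum subarray is [8, 14, 17, 9] with sum 48. This subarray runs from index 5 to index 8.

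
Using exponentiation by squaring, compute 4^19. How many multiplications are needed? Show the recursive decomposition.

Computing 4^19 by squaring (build up from 4^1; each line after the first costs one multiplication):

4^1 = 4
4^2 = (4^1)^2 = 4^2 = 16
4^4 = (4^2)^2 = 16^2 = 256
4^8 = (4^4)^2 = 256^2 = 65536
4^9 = 4 * 4^8 = 4 * 65536 = 262144
4^18 = (4^9)^2 = 262144^2 = 68719476736
4^19 = 4 * 4^18 = 4 * 68719476736 = 274877906944

Result: 274877906944
Multiplications needed: 6 (6 lines after 4^1)

4^19 = 274877906944. Using exponentiation by squaring, this requires 6 multiplications. The key idea: if the exponent is even, square the half-power; if odd, multiply by the base once.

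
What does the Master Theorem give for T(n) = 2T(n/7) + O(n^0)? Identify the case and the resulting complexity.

Master Theorem for T(n) = 2T(n/7) + O(n^0):

a = 2, b = 7, c = 0
log_b(a) = log_7(2) = 0.3562

Case 1: c = 0 < log_7(2) = 0.3562
T(n) = O(n^(log_7 2))

For T(n) = 2T(n/7) + O(n^0): log_7(2) = 0.3562. This is Case 1 of the Master Theorem (c < log_b(a), work dominated by leaves), giving O(n^(log_7 2)).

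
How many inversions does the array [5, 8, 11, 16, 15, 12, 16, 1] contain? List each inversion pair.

Finding inversions in [5, 8, 11, 16, 15, 12, 16, 1]:

(0, 7): arr[0]=5 > arr[7]=1
(1, 7): arr[1]=8 > arr[7]=1
(2, 7): arr[2]=11 > arr[7]=1
(3, 4): arr[3]=16 > arr[4]=15
(3, 5): arr[3]=16 > arr[5]=12
(3, 7): arr[3]=16 > arr[7]=1
(4, 5): arr[4]=15 > arr[5]=12
(4, 7): arr[4]=15 > arr[7]=1
(5, 7): arr[5]=12 > arr[7]=1
(6, 7): arr[6]=16 > arr[7]=1

Total inversions: 10

The array has 10 inversion(s): (0,7), (1,7), (2,7), (3,4), (3,5), (3,7), (4,5), (4,7), (5,7), (6,7). Each pair (i,j) satisfies i < j and arr[i] > arr[j].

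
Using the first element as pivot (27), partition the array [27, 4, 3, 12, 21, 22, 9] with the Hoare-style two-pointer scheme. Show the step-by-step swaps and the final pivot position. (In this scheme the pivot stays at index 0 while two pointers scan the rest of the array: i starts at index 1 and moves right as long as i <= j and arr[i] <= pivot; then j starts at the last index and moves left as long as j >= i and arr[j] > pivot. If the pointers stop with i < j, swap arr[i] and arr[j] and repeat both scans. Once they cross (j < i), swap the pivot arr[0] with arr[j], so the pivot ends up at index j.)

Hoare-style two-pointer partition with pivot = 27:

Initial array: [27, 4, 3, 12, 21, 22, 9]

Pointers start at i = 1, j = 6.
i ends at 7, j ends at 6: the pointers have crossed (j < i), so scanning stops.

Swap pivot arr[0] with arr[6] to place pivot at position 6: [9, 4, 3, 12, 21, 22, 27]
Pivot position: 6

After partitioning with pivot 27, the array becomes [9, 4, 3, 12, 21, 22, 27]. The pivot is placed at index 6. All elements to the left of the pivot are <= 27, and all elements to the right are > 27.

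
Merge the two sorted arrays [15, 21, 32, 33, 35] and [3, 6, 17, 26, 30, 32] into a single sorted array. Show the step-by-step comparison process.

Merging process:

Compare 15 vs 3: take 3 from right. Merged: [3]
Compare 15 vs 6: take 6 from right. Merged: [3, 6]
Compare 15 vs 17: take 15 from left. Merged: [3, 6, 15]
Compare 21 vs 17: take 17 from right. Merged: [3, 6, 15, 17]
Compare 21 vs 26: take 21 from left. Merged: [3, 6, 15, 17, 21]
Compare 32 vs 26: take 26 from right. Merged: [3, 6, 15, 17, 21, 26]
Compare 32 vs 30: take 30 from right. Merged: [3, 6, 15, 17, 21, 26, 30]
Compare 32 vs 32: take 32 from left. Merged: [3, 6, 15, 17, 21, 26, 30, 32]
Compare 33 vs 32: take 32 from right. Merged: [3, 6, 15, 17, 21, 26, 30, 32, 32]
Append remaining from left: [33, 35]. Merged: [3, 6, 15, 17, 21, 26, 30, 32, 32, 33, 35]

Final merged array: [3, 6, 15, 17, 21, 26, 30, 32, 32, 33, 35]
Total comparisons: 9

The merged array is [3, 6, 15, 17, 21, 26, 30, 32, 32, 33, 35], requiring 9 comparisons. The merge step runs in O(n) time where n is the total number of elements.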